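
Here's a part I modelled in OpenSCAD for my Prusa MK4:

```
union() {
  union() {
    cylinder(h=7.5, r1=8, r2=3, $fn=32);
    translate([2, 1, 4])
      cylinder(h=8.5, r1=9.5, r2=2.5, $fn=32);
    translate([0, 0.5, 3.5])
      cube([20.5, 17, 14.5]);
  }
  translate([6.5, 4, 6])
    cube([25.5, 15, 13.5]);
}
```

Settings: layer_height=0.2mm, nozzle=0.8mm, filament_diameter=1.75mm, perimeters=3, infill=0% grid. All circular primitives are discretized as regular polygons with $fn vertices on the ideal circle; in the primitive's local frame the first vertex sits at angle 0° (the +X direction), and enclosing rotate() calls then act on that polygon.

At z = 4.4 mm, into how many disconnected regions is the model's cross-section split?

At z = 4.4 mm: the cone: at t=0.587 of its height the radius interpolates to r₁+(r₂−r₁)t = 5.067, giving a regular 32-gon of that circumradius; the cone at (2, 1) (r1=9.5→r2=2.5) has section circumradius 9.171 here — a regular 32-gon; the cube at (0, 0.5) is present — its section is the full 20.5×17 rectangle; Combining (union): the regions partially overlap (shared area 169.47 mm²), so overlapping operands fuse into one piece — 1 connected region; the cube at (6.5, 4) does not reach this height (z outside [6, 19.5]); Taking the union: only the result so far is present, so the union is just that shape — 1 connected region. The result has 1 disconnected region.

1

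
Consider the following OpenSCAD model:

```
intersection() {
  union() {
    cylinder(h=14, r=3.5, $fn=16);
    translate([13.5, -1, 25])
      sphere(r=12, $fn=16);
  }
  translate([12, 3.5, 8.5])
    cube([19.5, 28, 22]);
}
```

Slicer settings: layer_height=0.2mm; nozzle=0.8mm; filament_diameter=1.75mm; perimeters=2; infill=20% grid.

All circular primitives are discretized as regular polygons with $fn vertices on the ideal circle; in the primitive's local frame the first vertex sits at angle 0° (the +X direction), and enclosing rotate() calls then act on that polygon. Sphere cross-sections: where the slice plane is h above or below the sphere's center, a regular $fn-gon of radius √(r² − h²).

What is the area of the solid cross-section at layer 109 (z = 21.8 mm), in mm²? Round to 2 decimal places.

62.72 mm²

At z = 21.8 mm: the cylinder does not reach this height (z outside [0, 14]); the sphere at (13.5, -1): section is a regular 16-gon, circumradius = √(r²−h²) = √(12²−3.2²) = 11.565 (area = (16/2)·11.565²·sin(360°/16) = 409.50 mm²); Combining (union): only the r=12 sphere at (13.5, -1) is present, so the union is just that shape — area = 409.50 mm²; the cube at (12, 3.5) is present — its section is the full 19.5×28 rectangle (area 546.00 mm²); After intersecting: the 19.5×28 cube at (12, 3.5) partially overlaps the result so far; clipping to the common part keeps 62.72 mm² — area = 62.72 mm². Overall, the cross-section is a single solid region. Net area = 62.72 mm².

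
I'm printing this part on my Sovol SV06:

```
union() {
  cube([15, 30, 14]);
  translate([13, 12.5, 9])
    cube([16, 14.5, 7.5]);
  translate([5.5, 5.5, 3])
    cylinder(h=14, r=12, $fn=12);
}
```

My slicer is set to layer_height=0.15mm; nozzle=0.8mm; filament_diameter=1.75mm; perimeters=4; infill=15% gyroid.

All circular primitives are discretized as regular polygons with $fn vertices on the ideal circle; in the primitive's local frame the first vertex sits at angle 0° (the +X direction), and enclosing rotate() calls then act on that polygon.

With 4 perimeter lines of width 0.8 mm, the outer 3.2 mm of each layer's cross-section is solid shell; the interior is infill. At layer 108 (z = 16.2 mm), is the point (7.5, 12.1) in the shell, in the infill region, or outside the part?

infill

At z = 16.2 mm: the cube is absent (z outside [0, 14]); the cube at (13, 12.5) is present — its section is the full 16×14.5 rectangle; the cylinder at (5.5, 5.5): section is a regular 12-gon, circumradius r=12; Taking the union: the regions partially overlap (shared area 1.79 mm²), so overlapping operands fuse into one piece — 1 connected region. Overall, the cross-section is a single solid region. The nearest boundary edge runs (5.50, 17.50)→(11.50, 15.89); distance from the point to it = 4.70 mm. The point is inside the cross-section and 4.70 mm from the nearest boundary — more than the 3.2 mm shell width (4 × 0.8), so it's in the infill interior.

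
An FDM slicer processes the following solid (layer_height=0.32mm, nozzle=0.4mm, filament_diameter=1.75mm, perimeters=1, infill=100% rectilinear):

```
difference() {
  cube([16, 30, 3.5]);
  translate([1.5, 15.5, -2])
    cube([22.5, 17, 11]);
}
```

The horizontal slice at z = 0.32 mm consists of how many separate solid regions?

At z = 0.32 mm: the cube is present — its section is the full 16×30 rectangle; the cube at (1.5, 15.5) is present — its section is the full 22.5×17 rectangle; After the difference (first − rest): starting from the 16×30 cube, the 22.5×17 cube at (1.5, 15.5) partially overlaps it — only the 210.25 mm² overlap (of its 382.50 mm²) is removed, clipping the outline — 1 connected region. The result has 1 disconnected region.

1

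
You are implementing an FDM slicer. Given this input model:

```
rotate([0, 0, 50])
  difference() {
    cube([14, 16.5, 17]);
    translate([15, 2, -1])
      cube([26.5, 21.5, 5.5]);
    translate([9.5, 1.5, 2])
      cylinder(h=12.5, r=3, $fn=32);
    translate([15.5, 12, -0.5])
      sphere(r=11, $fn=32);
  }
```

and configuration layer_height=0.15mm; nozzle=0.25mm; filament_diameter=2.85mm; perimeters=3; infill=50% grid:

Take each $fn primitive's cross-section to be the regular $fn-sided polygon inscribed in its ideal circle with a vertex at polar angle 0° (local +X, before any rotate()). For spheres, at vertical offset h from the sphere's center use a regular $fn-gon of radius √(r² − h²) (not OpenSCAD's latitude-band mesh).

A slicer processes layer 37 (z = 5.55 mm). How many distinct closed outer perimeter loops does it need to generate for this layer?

2

At z = 5.55 mm: the cube (footprint 14×16.5) is included at this height; the cube at (15, 2) is absent (z outside [-1, 4.5]); the cylinder at (9.5, 1.5): section is a regular 32-gon, circumradius r=3; the sphere at (15.5, 12): section is a regular 32-gon, circumradius = √(r²−h²) = √(11²−6.05²) = 9.187; Subtracting the remaining from the first: starting from the 14×16.5 cube, the r=3 cylinder at (9.5, 1.5) partially overlaps it — only the 22.62 mm² overlap (of its 28.09 mm²) is removed, clipping the outline; the r=11 sphere at (15.5, 12) partially overlaps it — only the 84.89 mm² overlap (of its 263.44 mm²) is removed, clipping the outline — 2 connected regions; (whole slice rotated 50° about Z — lengths, areas and connectivity unchanged). The result has 2 disconnected regions.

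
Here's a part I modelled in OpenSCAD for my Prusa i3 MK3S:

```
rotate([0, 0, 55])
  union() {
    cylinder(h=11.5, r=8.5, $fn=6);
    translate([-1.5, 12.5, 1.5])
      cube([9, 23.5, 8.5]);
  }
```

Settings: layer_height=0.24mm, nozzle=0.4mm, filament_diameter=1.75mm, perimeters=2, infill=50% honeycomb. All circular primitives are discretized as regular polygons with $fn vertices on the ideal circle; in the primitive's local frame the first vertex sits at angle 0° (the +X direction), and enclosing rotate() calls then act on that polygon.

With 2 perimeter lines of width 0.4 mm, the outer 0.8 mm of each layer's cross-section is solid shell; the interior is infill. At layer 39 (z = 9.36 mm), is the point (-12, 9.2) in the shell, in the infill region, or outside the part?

At z = 9.36 mm: the r=8.5 cylinder contributes a regular 6-gon of circumradius 8.5; the cube at (-1.5, 12.5) is present — its section is the full 9×23.5 rectangle; Taking the union: the 2 present regions are separate (no shared area or edge), so areas and boundary lengths simply add and each stays a separate island — 2 connected regions; (whole slice rotated 55° about Z — lengths, areas and connectivity unchanged). Overall, the cross-section has 2 separate islands. Undo the 55° rotation: the query point maps to (0.653, 15.107) in the un-rotated model frame. The nearest boundary edge runs (-1.50, 12.50)→(-1.50, 36.00); distance from the point to it = 2.15 mm. (Shell/infill is judged within the island containing the point — the largest one.) The point is inside the cross-section and 2.15 mm from the nearest boundary — more than the 0.8 mm shell width (2 × 0.4), so it's in the infill interior.

infill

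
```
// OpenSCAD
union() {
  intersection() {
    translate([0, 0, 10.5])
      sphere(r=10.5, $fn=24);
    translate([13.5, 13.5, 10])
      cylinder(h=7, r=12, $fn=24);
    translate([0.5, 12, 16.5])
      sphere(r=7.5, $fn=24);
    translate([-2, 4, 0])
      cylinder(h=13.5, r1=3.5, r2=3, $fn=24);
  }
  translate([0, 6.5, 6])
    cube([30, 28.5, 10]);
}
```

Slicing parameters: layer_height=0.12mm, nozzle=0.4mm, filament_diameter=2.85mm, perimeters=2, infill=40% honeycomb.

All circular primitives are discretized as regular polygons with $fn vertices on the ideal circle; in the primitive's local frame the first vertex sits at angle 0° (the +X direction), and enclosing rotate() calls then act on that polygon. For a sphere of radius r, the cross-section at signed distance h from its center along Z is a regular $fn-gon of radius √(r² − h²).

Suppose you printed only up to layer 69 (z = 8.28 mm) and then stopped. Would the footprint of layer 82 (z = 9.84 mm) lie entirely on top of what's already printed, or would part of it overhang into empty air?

Compare the two slices. At z = 8.28: the sphere: section is a regular 24-gon, circumradius = √(r²−h²) = √(10.5²−2.22²) = 10.263 (area = (24/2)·10.263²·sin(360°/24) = 327.11 mm²); the cylinder at (13.5, 13.5) does not reach this height (z outside [10, 17]); the sphere at (0.5, 12) is absent (|z−center|=8.220 > r=7.5); the cone at (-2, 4) (r1=3.5→r2=3) has section circumradius 3.193 here — a regular 24-gon (area = (24/2)·3.193²·sin(360°/24) = 31.67 mm²); After intersecting: at least one operand is absent at this height, so nothing remains; the cube at (0, 6.5) is present — its section is the full 30×28.5 rectangle (area 855.00 mm²); Taking the union: only the 30×28.5 cube at (0, 6.5) is present, so the union is just that shape — area = 855.00 mm². At z = 9.84: the r=10.5 sphere slices to a regular 24-gon of circumradius 10.479 (√(r²−h²) with h=0.66 from center) (area = (24/2)·10.479²·sin(360°/24) = 341.06 mm²); the cylinder at (13.5, 13.5) is absent (z outside [10, 17]); the r=7.5 sphere at (0.5, 12) contributes a regular 24-gon of circumradius √(7.5²−6.66²) = 3.449 (area = (24/2)·3.449²·sin(360°/24) = 36.94 mm²); the cone at (-2, 4) (r1=3.5→r2=3) has section circumradius 3.136 here — a regular 24-gon (area = (24/2)·3.136²·sin(360°/24) = 30.54 mm²); After intersecting: at least one operand is absent at this height, so nothing remains; the cube at (0, 6.5) is present — its section is the full 30×28.5 rectangle (area 855.00 mm²); Taking the union: only the 30×28.5 cube at (0, 6.5) is present, so the union is just that shape — area = 855.00 mm². Checking containment: the cross-section at z = 9.84 is a subset of the cross-section at z = 8.28.

entirely on top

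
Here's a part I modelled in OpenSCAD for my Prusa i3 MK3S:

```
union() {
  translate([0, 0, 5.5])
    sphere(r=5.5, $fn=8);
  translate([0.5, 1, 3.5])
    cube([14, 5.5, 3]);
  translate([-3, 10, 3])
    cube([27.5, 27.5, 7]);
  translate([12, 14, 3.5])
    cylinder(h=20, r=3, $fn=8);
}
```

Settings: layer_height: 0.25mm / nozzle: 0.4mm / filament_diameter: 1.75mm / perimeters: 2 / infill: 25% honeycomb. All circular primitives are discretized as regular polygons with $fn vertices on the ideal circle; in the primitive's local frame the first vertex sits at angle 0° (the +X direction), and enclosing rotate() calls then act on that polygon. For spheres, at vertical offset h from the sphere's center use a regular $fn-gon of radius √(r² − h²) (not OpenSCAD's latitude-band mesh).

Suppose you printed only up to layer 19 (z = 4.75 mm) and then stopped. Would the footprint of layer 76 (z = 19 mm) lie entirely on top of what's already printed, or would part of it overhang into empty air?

entirely on top

Compare the two slices. At z = 4.75: the r=5.5 sphere contributes a regular 8-gon of circumradius √(5.5²−0.75²) = 5.449 (area = (8/2)·5.449²·sin(360°/8) = 83.97 mm²); the cube at (0.5, 1) (footprint 14×5.5) is included at this height (area 77.00 mm²); the 27.5×27.5 cube at (-3, 10) contributes its full rectangle (area 756.25 mm²); the r=3 cylinder at (12, 14) contributes a regular 8-gon of circumradius 3 (area = (8/2)·3.000²·sin(360°/8) = 25.46 mm²); Combining (union): the regions partially overlap — summed areas 942.67 mm² minus the doubly-counted overlap 39.03 mm² gives 903.64 mm² — area = 903.64 mm². At z = 19: the sphere does not reach this height (|z−center|=13.500 > r=5.5); the cube at (0.5, 1) is absent (z outside [3.5, 6.5]); the cube at (-3, 10) is not intersected at this z (z outside [3, 10]); the r=3 cylinder at (12, 14) contributes a regular 8-gon of circumradius 3 (area = (8/2)·3.000²·sin(360°/8) = 25.46 mm²); Combining (union): only the r=3 cylinder at (12, 14) is present, so the union is just that shape — area = 25.46 mm². Checking containment: the cross-section at z = 19 is a subset of the cross-section at z = 4.75.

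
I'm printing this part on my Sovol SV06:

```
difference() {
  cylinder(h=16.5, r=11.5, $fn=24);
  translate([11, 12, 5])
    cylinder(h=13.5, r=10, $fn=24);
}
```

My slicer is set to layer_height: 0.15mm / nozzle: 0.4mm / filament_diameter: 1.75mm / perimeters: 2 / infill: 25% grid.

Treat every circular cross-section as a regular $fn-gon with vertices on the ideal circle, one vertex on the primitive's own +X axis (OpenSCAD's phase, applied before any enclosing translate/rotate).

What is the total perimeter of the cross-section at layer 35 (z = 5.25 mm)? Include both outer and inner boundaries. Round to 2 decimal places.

At z = 5.25 mm: the r=11.5 cylinder contributes a regular 24-gon of circumradius 11.5 (perimeter = 2·24·11.500·sin(180°/24) = 72.05 mm); the r=10 cylinder at (11, 12) contributes a regular 24-gon of circumradius 10 (perimeter = 2·24·10.000·sin(180°/24) = 62.65 mm); Taking the first minus the rest: starting from the r=11.5 cylinder, the r=10 cylinder at (11, 12) partially overlaps it — only the 48.18 mm² overlap (of its 310.58 mm²) is removed, clipping the outline — boundary = 72.43 mm. Overall, the cross-section is a single solid region. Total boundary length (outer) = 72.43 mm.

72.43 mm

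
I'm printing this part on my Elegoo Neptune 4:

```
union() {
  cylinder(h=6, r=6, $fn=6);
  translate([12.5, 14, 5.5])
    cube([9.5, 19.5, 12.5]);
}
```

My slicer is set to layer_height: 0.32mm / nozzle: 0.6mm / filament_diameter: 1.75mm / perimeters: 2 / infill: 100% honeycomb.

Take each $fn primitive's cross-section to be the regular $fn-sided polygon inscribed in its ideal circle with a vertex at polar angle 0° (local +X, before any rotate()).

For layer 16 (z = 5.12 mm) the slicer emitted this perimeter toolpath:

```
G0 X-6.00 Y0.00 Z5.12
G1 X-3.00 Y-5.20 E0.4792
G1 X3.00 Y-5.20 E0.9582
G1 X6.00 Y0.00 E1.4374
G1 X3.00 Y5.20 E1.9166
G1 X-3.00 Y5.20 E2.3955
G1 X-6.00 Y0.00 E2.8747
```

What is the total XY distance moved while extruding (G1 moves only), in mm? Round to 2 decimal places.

Sum the Euclidean lengths of each G1 segment: total = 36.01 mm.

36.01 mm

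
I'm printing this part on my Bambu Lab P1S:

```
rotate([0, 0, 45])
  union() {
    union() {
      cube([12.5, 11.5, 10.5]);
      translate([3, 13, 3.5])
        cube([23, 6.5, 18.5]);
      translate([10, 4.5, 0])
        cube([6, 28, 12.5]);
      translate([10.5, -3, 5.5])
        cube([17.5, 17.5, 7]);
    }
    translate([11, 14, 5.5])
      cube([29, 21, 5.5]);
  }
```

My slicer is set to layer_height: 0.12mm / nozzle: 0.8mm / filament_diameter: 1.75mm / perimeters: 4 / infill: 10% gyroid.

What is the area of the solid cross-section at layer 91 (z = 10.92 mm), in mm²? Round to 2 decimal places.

At z = 10.92 mm: the cube does not reach this height (z outside [0, 10.5]); the cube at (3, 13) (footprint 23×6.5) is included at this height (area 149.50 mm²); the 6×28 cube at (10, 4.5) contributes its full rectangle (area 168.00 mm²); the cube at (10.5, -3) (footprint 17.5×17.5) is included at this height (area 306.25 mm²); Merging all regions: the regions partially overlap — summed areas 623.75 mm² minus the doubly-counted overlap 109.00 mm² gives 514.75 mm² — area = 514.75 mm²; the 29×21 cube at (11, 14) contributes its full rectangle (area 609.00 mm²); Combining (union): the regions partially overlap — summed areas 1123.75 mm² minus the doubly-counted overlap 148.50 mm² gives 975.25 mm² — area = 975.25 mm²; (rotated 45° about Z; rotation is an isometry so areas/perimeters/island counts are preserved). Overall, the cross-section is a single solid region. Net area = 975.25 mm².

975.25 mm²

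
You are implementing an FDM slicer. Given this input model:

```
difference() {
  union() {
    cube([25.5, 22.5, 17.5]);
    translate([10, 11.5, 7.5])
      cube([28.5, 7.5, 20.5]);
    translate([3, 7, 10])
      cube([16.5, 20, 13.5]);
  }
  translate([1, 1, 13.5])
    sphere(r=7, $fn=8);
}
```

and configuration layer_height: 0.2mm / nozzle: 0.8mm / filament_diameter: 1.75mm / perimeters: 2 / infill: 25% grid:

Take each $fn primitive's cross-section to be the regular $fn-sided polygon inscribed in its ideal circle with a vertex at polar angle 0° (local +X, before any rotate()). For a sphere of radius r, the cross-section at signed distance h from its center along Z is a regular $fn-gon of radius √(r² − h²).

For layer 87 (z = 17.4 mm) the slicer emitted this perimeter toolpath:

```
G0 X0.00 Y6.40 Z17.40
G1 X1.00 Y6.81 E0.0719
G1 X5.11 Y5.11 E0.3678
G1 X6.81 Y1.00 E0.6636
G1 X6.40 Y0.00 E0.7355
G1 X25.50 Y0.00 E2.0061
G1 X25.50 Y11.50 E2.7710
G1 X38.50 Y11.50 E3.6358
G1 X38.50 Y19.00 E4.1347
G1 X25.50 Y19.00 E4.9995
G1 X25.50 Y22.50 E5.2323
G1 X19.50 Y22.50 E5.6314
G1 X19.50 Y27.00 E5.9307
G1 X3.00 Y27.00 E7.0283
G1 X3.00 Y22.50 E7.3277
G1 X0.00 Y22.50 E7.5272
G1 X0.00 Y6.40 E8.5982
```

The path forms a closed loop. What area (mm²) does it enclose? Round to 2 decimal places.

709.41 mm²

Apply the shoelace formula to the sequence of (X, Y) vertices; enclosed area = 709.41 mm².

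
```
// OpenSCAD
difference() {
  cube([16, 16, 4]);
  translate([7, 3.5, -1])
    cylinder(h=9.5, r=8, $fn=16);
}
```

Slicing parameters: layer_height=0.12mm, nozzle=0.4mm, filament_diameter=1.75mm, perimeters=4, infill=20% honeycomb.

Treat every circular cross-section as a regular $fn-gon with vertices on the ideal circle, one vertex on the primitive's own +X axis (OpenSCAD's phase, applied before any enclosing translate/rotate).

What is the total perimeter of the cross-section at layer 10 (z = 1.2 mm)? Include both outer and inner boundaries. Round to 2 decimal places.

67.55 mm

At z = 1.2 mm: the cube is present — its section is the full 16×16 rectangle (perimeter 64.00 mm); the r=8 cylinder at (7, 3.5) contributes a regular 16-gon of circumradius 8 (perimeter = 2·16·8.000·sin(180°/16) = 49.94 mm); After the difference (first − rest): starting from the 16×16 cube, the r=8 cylinder at (7, 3.5) partially overlaps it — only the 146.96 mm² overlap (of its 195.93 mm²) is removed, clipping the outline — boundary = 67.55 mm. Overall, the cross-section is a single solid region. Total boundary length (outer) = 67.55 mm.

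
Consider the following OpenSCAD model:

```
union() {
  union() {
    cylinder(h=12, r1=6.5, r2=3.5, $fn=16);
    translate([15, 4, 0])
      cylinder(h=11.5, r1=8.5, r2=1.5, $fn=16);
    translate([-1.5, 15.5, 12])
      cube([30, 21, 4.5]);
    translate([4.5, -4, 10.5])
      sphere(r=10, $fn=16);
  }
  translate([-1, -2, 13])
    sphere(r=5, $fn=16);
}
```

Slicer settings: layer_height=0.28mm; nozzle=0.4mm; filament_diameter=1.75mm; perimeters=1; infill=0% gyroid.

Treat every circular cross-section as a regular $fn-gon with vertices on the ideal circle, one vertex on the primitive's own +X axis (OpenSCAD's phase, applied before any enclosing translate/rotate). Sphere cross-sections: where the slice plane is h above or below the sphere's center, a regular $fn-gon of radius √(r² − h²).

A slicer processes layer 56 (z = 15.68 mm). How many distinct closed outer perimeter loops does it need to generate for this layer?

2

At z = 15.68 mm: the cone does not reach this height (z outside [0, 12]); the cone at (15, 4) is not intersected at this z (z outside [0, 11.5]); the 30×21 cube at (-1.5, 15.5) contributes its full rectangle; the sphere at (4.5, -4): section is a regular 16-gon, circumradius = √(r²−h²) = √(10²−5.18²) = 8.554; Merging all regions: the 2 present regions are separate (no shared area or edge), so areas and boundary lengths simply add and each stays a separate island — 2 connected regions; the r=5 sphere at (-1, -2) slices to a regular 16-gon of circumradius 4.221 (√(r²−h²) with h=2.68 from center); Combining (union): the regions partially overlap (shared area 45.63 mm²), so overlapping operands fuse into one piece — 2 connected regions. The result has 2 disconnected regions.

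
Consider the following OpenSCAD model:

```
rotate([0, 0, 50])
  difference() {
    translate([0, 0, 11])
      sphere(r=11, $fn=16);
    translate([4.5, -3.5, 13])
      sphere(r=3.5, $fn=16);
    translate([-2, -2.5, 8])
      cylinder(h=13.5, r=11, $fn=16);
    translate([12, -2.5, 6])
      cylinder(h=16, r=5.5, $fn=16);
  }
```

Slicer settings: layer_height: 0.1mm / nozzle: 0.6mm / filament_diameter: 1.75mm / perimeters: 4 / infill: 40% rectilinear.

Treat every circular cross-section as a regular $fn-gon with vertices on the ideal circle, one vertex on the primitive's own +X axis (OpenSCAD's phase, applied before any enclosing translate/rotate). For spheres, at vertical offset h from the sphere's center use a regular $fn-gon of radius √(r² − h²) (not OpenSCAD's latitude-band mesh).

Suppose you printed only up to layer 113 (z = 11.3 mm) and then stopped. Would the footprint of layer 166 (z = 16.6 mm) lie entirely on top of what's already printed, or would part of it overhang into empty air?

Compare the two slices. At z = 11.3: the r=11 sphere slices to a regular 16-gon of circumradius 10.996 (√(r²−h²) with h=0.3 from center) (area = (16/2)·10.996²·sin(360°/16) = 370.16 mm²); the sphere at (4.5, -3.5): section is a regular 16-gon, circumradius = √(r²−h²) = √(3.5²−1.7²) = 3.059 (area = (16/2)·3.059²·sin(360°/16) = 28.66 mm²); the cylinder at (-2, -2.5): section is a regular 16-gon, circumradius r=11 (area = (16/2)·11.000²·sin(360°/16) = 370.44 mm²); the cylinder at (12, -2.5): section is a regular 16-gon, circumradius r=5.5 (area = (16/2)·5.500²·sin(360°/16) = 92.61 mm²); After the difference (first − rest): starting from the r=11 sphere (370.16 mm²), the r=3.5 sphere at (4.5, -3.5) lies wholly inside it (removes its full 28.66 mm² and its 19.10 mm outline becomes a hole wall); the r=11 cylinder at (-2, -2.5) partially overlaps it — only the 272.35 mm² overlap (of its 370.44 mm²) is removed, clipping the outline; the r=5.5 cylinder at (12, -2.5) partially overlaps it — only the 15.18 mm² overlap (of its 92.61 mm²) is removed, clipping the outline — area = 53.98 mm²; (whole slice rotated 50° about Z — lengths, areas and connectivity unchanged). At z = 16.6: the r=11 sphere slices to a regular 16-gon of circumradius 9.468 (√(r²−h²) with h=5.6 from center) (area = (16/2)·9.468²·sin(360°/16) = 274.43 mm²); the sphere at (4.5, -3.5) is not intersected at this z (|z−center|=3.600 > r=3.5); the r=11 cylinder at (-2, -2.5) contributes a regular 16-gon of circumradius 11 (area = (16/2)·11.000²·sin(360°/16) = 370.44 mm²); the r=5.5 cylinder at (12, -2.5) gives a regular 16-gon of circumradius 5.5 (constant along its height) (area = (16/2)·5.500²·sin(360°/16) = 92.61 mm²); Taking the first minus the rest: starting from the r=11 sphere (274.43 mm²), the r=11 cylinder at (-2, -2.5) partially overlaps it — only the 250.57 mm² overlap (of its 370.44 mm²) is removed, clipping the outline; the r=5.5 cylinder at (12, -2.5) partially overlaps it — only the 2.85 mm² overlap (of its 92.61 mm²) is removed, clipping the outline — area = 21.00 mm²; (whole slice rotated 50° about Z — lengths, areas and connectivity unchanged). Checking containment: the cross-section at z = 16.6 is a subset of the cross-section at z = 11.3.

entirely on top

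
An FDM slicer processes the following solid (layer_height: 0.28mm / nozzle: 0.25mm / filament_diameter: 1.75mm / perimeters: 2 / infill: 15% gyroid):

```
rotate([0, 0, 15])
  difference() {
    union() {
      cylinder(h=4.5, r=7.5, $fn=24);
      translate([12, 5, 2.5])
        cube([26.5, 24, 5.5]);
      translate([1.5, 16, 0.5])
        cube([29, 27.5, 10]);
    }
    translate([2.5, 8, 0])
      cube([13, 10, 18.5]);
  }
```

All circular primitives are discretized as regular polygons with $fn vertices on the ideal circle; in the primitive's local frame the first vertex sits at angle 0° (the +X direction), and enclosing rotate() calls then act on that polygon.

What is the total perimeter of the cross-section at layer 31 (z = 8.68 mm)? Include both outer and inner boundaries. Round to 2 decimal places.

At z = 8.68 mm: the cylinder does not reach this height (z outside [0, 4.5]); the cube at (12, 5) is not intersected at this z (z outside [2.5, 8]); the 29×27.5 cube at (1.5, 16) contributes its full rectangle (perimeter 113.00 mm); Merging all regions: only the 29×27.5 cube at (1.5, 16) is present, so the union is just that shape — boundary = 113.00 mm; the 13×10 cube at (2.5, 8) contributes its full rectangle (perimeter 46.00 mm); Subtracting the remaining from the first: starting from that combined region, the 13×10 cube at (2.5, 8) partially overlaps it — only the 26.00 mm² overlap (of its 130.00 mm²) is removed, clipping the outline — boundary = 117.00 mm; (whole slice rotated 15° about Z — lengths, areas and connectivity unchanged). Overall, the cross-section is a single solid region. Total boundary length (outer) = 117.00 mm.

117.00 mm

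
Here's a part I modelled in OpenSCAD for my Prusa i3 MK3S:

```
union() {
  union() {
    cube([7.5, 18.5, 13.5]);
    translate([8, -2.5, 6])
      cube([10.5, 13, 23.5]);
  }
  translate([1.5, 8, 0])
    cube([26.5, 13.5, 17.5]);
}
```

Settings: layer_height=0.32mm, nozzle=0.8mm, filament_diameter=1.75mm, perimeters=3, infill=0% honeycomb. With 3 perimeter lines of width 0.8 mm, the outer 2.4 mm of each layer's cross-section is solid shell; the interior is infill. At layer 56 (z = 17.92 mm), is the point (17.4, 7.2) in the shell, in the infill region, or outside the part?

shell

At z = 17.92 mm: the cube is not intersected at this z (z outside [0, 13.5]); the cube at (8, -2.5) is present — its section is the full 10.5×13 rectangle; Taking the union: only the 10.5×13 cube at (8, -2.5) is present, so the union is just that shape — 1 connected region; the cube at (1.5, 8) does not reach this height (z outside [0, 17.5]); Taking the union: only the result so far is present, so the union is just that shape — 1 connected region. Overall, the cross-section is a single solid region. The nearest boundary edge runs (18.50, -2.50)→(18.50, 10.50); distance from the point to it = 1.10 mm. The point is inside the cross-section, 1.10 mm from the nearest boundary — within the 2.4 mm shell band (3 × 0.8).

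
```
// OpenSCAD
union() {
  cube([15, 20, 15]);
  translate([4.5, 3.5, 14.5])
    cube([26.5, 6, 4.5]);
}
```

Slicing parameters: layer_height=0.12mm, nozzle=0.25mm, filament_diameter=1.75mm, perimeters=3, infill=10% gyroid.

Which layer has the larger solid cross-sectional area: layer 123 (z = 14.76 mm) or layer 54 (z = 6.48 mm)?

layer 123 (z = 14.76 mm)

Layer 123 (z = 14.76): the cube (footprint 15×20) is included at this height (area 300.00 mm²); the cube at (4.5, 3.5) (footprint 26.5×6) is included at this height (area 159.00 mm²); Taking the union: the regions partially overlap — summed areas 459.00 mm² minus the doubly-counted overlap 63.00 mm² gives 396.00 mm² — area = 396.00 mm². So its area = 396.00 mm². Layer 54 (z = 6.48): the 15×20 cube contributes its full rectangle (area 300.00 mm²); the cube at (4.5, 3.5) is absent (z outside [14.5, 19]); Merging all regions: only the 15×20 cube is present, so the union is just that shape — area = 300.00 mm². So its area = 300.00 mm². Layer 123 is larger (396.00 vs 300.00 mm²).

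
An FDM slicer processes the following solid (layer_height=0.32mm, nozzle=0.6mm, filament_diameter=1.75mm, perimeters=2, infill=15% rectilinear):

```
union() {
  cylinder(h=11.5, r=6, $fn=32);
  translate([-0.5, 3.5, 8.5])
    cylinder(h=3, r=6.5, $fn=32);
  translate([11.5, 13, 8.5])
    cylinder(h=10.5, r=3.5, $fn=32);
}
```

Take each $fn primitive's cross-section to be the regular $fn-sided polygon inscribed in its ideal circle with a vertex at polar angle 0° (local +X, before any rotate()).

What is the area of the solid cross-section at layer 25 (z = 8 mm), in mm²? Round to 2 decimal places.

112.37 mm²

At z = 8 mm: the r=6 cylinder gives a regular 32-gon of circumradius 6 (constant along its height) (area = (32/2)·6.000²·sin(360°/32) = 112.37 mm²); the cylinder at (-0.5, 3.5) is not intersected at this z (z outside [8.5, 11.5]); the cylinder at (11.5, 13) is absent (z outside [8.5, 19]); Merging all regions: only the r=6 cylinder is present, so the union is just that shape — area = 112.37 mm². Overall, the cross-section is a single solid region. Net area = 112.37 mm².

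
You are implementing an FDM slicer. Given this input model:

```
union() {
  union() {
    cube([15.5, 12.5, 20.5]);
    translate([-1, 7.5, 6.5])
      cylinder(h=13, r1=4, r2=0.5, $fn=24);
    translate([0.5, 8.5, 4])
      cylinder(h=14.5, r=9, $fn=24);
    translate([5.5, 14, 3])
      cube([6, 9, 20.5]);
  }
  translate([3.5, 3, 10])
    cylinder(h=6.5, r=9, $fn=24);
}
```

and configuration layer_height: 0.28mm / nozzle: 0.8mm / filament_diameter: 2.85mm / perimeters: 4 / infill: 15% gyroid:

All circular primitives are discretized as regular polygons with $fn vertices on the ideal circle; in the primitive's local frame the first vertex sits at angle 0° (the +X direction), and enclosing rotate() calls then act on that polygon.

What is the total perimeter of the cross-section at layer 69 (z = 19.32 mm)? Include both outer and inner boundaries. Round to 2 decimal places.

89.44 mm

At z = 19.32 mm: the cube is present — its section is the full 15.5×12.5 rectangle (perimeter 56.00 mm); the cone at (-1, 7.5): at t=0.986 of its height the radius interpolates to r₁+(r₂−r₁)t = 0.548, giving a regular 24-gon of that circumradius (perimeter = 2·24·0.548·sin(180°/24) = 3.44 mm); the cylinder at (0.5, 8.5) is not intersected at this z (z outside [4, 18.5]); the cube at (5.5, 14) (footprint 6×9) is included at this height (perimeter 30.00 mm); Merging all regions: the 3 present regions are separate (no shared area or edge), so areas and boundary lengths simply add and each stays a separate island — boundary = 89.44 mm; the cylinder at (3.5, 3) does not reach this height (z outside [10, 16.5]); Combining (union): only the result so far is present, so the union is just that shape — boundary = 89.44 mm. Overall, the cross-section has 3 separate islands. Total boundary length (outer) = 89.44 mm.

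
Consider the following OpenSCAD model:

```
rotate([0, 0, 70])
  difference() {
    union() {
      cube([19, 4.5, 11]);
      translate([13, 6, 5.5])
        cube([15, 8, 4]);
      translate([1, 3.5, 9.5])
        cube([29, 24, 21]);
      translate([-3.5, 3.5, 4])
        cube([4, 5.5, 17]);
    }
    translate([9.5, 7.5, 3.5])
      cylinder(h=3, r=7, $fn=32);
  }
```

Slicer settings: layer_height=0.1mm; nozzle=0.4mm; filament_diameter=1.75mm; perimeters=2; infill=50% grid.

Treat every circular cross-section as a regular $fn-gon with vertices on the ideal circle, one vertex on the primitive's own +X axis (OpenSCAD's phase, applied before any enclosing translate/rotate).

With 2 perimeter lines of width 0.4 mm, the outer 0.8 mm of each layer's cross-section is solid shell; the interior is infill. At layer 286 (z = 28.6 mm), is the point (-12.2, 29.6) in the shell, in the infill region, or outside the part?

At z = 28.6 mm: the cube is absent (z outside [0, 11]); the cube at (13, 6) does not reach this height (z outside [5.5, 9.5]); the 29×24 cube at (1, 3.5) contributes its full rectangle; the cube at (-3.5, 3.5) is absent (z outside [4, 21]); Combining (union): only the 29×24 cube at (1, 3.5) is present, so the union is just that shape — 1 connected region; the cylinder at (9.5, 7.5) is absent (z outside [3.5, 6.5]); Subtracting the remaining from the first: none of the subtracted shapes is present at this height, so the result so far is unchanged — 1 connected region; (whole slice rotated 70° about Z — lengths, areas and connectivity unchanged). Overall, the cross-section is a single solid region. Undo the 70° rotation: the query point maps to (23.642, 21.588) in the un-rotated model frame. The nearest boundary edge runs (30.00, 27.50)→(1.00, 27.50); distance from the point to it = 5.91 mm. The point is inside the cross-section and 5.91 mm from the nearest boundary — more than the 0.8 mm shell width (2 × 0.4), so it's in the infill interior.

infill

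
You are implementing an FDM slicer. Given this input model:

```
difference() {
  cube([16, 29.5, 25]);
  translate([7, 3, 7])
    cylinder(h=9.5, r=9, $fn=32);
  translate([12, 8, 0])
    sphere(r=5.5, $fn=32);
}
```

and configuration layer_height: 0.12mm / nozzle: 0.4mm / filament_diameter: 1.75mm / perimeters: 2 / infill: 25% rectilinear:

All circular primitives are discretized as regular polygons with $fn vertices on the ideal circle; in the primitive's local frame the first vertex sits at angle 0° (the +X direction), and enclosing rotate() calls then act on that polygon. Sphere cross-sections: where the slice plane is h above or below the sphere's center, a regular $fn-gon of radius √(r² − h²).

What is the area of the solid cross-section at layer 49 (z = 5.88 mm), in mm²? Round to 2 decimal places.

At z = 5.88 mm: the cube (footprint 16×29.5) is included at this height (area 472.00 mm²); the cylinder at (7, 3) does not reach this height (z outside [7, 16.5]); the sphere at (12, 8) does not reach this height (|z−center|=5.880 > r=5.5); Subtracting the remaining from the first: none of the subtracted shapes is present at this height, so the 16×29.5 cube is unchanged — area = 472.00 mm². Overall, the cross-section is a single solid region. Net area = 472.00 mm².

472.00 mm²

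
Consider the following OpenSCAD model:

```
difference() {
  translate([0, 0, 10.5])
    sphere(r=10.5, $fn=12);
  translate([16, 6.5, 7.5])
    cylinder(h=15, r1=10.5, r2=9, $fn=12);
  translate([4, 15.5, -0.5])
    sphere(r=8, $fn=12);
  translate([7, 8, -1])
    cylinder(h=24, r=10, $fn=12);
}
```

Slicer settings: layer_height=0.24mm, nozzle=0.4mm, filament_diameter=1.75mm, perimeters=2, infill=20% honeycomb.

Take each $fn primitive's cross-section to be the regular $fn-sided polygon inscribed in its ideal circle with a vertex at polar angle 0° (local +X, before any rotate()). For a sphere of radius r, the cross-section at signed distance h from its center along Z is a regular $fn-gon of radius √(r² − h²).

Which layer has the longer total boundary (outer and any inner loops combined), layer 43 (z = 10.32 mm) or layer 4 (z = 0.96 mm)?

Layer 43 (z = 10.32): the r=10.5 sphere contributes a regular 12-gon of circumradius √(10.5²−0.18²) = 10.498 (perimeter = 2·12·10.498·sin(180°/12) = 65.21 mm); the cone at (16, 6.5): at t=0.188 of its height the radius interpolates to r₁+(r₂−r₁)t = 10.218, giving a regular 12-gon of that circumradius (perimeter = 2·12·10.218·sin(180°/12) = 63.47 mm); the sphere at (4, 15.5) is absent (|z−center|=10.820 > r=8); the r=10 cylinder at (7, 8) gives a regular 12-gon of circumradius 10 (constant along its height) (perimeter = 2·12·10.000·sin(180°/12) = 62.12 mm); After the difference (first − rest): starting from the r=10.5 sphere, the cone at (16, 6.5) partially overlaps it — only the 21.24 mm² overlap (of its 313.22 mm²) is removed, clipping the outline; the r=10 cylinder at (7, 8) partially overlaps it — only the 91.57 mm² overlap (of its 300.00 mm²) is removed, clipping the outline — boundary = 65.44 mm. So its perimeter = 65.44 mm. Layer 4 (z = 0.96): the r=10.5 sphere contributes a regular 12-gon of circumradius √(10.5²−9.54²) = 4.386 (perimeter = 2·12·4.386·sin(180°/12) = 27.25 mm); the cone at (16, 6.5) is not intersected at this z (z outside [7.5, 22.5]); the r=8 sphere at (4, 15.5) slices to a regular 12-gon of circumradius 7.866 (√(r²−h²) with h=1.46 from center) (perimeter = 2·12·7.866·sin(180°/12) = 48.86 mm); the r=10 cylinder at (7, 8) gives a regular 12-gon of circumradius 10 (constant along its height) (perimeter = 2·12·10.000·sin(180°/12) = 62.12 mm); Taking the first minus the rest: starting from the r=10.5 sphere, the r=8 sphere at (4, 15.5) misses the remaining region (no effect); the r=10 cylinder at (7, 8) partially overlaps it — only the 19.30 mm² overlap (of its 300.00 mm²) is removed, clipping the outline — boundary = 25.44 mm. So its perimeter = 25.44 mm. Layer 43 is larger (65.44 vs 25.44 mm).

layer 43 (z = 10.32 mm)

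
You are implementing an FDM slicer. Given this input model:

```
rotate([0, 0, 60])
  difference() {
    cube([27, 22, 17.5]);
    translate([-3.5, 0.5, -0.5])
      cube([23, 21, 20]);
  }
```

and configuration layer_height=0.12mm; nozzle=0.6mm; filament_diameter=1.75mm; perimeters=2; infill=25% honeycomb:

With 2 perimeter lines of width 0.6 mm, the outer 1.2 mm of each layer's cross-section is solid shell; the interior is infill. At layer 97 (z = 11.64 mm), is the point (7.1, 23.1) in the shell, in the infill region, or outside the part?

At z = 11.64 mm: the cube (footprint 27×22) is included at this height; the cube at (-3.5, 0.5) is present — its section is the full 23×21 rectangle; Taking the first minus the rest: starting from the 27×22 cube, the 23×21 cube at (-3.5, 0.5) partially overlaps it — only the 409.50 mm² overlap (of its 483.00 mm²) is removed, clipping the outline — 1 connected region; (rotated 60° about Z; rotation is an isometry so areas/perimeters/island counts are preserved). Overall, the cross-section is a single solid region. Undo the 60° rotation: the query point maps to (23.555, 5.401) in the un-rotated model frame. The nearest boundary edge runs (27.00, 22.00)→(27.00, 0.00); distance from the point to it = 3.44 mm. The point is inside the cross-section and 3.44 mm from the nearest boundary — more than the 1.2 mm shell width (2 × 0.6), so it's in the infill interior.

infill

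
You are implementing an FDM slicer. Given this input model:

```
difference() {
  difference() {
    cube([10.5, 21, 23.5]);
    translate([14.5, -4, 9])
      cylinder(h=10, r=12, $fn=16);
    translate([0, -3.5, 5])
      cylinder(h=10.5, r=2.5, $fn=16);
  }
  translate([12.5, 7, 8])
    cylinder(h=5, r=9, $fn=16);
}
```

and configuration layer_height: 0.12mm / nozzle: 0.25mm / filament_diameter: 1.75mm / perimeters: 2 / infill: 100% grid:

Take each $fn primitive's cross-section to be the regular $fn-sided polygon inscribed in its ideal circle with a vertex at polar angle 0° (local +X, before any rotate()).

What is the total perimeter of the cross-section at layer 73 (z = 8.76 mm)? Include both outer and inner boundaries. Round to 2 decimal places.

64.16 mm

At z = 8.76 mm: the 10.5×21 cube contributes its full rectangle (perimeter 63.00 mm); the cylinder at (14.5, -4) is absent (z outside [9, 19]); the r=2.5 cylinder at (0, -3.5) contributes a regular 16-gon of circumradius 2.5 (perimeter = 2·16·2.500·sin(180°/16) = 15.61 mm); After the difference (first − rest): starting from the 10.5×21 cube, the r=2.5 cylinder at (0, -3.5) misses the remaining region (no effect) — boundary = 63.00 mm; the cylinder at (12.5, 7): section is a regular 16-gon, circumradius r=9 (perimeter = 2·16·9.000·sin(180°/16) = 56.19 mm); Taking the first minus the rest: starting from the result so far, the r=9 cylinder at (12.5, 7) partially overlaps it — only the 85.38 mm² overlap (of its 247.98 mm²) is removed, clipping the outline — boundary = 64.16 mm. Overall, the cross-section is a single solid region. Total boundary length (outer) = 64.16 mm.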